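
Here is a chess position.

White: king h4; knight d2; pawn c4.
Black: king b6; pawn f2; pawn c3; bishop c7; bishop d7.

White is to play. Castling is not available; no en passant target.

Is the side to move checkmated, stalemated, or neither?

White to move; white king on h4.
In check: no.
Legal moves for White: Kh5, Kg5, Ne4, Nf3, Nb3, Nf1, Nb1, c5+.
White has 8 legal moves and is not in check → neither.

neither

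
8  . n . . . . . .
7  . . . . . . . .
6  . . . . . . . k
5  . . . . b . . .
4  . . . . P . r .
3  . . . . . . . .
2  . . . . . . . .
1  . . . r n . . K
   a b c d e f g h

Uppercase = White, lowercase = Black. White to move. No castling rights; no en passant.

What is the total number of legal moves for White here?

0

White to move; king on h1.
In check: no.
Legal moves: none.
Count: 0.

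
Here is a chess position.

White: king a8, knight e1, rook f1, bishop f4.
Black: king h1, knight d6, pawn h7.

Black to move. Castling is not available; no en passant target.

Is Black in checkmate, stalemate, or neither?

Black to move; black king on h1.
In check: yes, from the white rook on f1.
King squares — g1: attacked by Rf1; g2: attacked by Ne1; h2: attacked by Bf4.
Legal moves for Black: none.
In check with no legal moves → checkmate.

checkmate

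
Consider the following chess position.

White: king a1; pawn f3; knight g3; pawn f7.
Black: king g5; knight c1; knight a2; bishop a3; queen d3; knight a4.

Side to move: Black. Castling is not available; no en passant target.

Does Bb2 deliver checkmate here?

yes

After Bb2: white king on a1; in check: yes, from the black bishop on b2.
King squares — b1: attacked by Qd3; a2: attacked by Nc1; b2: attacked by Na4.
White has no legal moves → checkmate.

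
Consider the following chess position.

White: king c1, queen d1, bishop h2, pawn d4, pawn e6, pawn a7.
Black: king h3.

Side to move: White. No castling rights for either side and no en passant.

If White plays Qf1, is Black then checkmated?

no

After Qf1: black king on h3; in check: yes, from the white queen on f1.
Black has 3 legal replies: Kh4, Kg4, Kxh2.
In check but a legal move exists → not checkmate.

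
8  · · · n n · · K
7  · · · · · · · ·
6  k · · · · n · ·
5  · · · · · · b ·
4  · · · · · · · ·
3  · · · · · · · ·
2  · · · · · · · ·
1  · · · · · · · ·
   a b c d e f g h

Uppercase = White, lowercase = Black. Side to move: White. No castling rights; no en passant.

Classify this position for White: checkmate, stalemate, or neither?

White to move; white king on h8.
In check: no.
King squares — g7: attacked by Ne8; h7: attacked by Nf6; g8: attacked by Nf6.
Legal moves for White: none.
Not in check and no legal moves → stalemate.

stalemate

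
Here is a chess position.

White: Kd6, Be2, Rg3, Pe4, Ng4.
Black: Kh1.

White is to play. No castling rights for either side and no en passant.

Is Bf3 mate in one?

yes

After Bf3: black king on h1; in check: yes, from the white bishop on f3.
King squares — g1: attacked by Rg3; g2: attacked by Bf3; h2: attacked by Ng4.
Black has no legal moves → checkmate.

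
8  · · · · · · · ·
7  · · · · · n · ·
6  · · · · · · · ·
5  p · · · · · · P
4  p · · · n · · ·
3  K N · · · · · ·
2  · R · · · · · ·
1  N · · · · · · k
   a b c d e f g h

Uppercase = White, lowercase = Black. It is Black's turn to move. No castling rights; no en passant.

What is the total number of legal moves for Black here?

Black to move; king on h1.
In check: no.
Legal moves: Nh8, Nd8, Nh6, Nfd6, Nfg5, Ne5, Nf6, Ned6, Neg5, Nc5, Ng3, Nc3, Nf2, Nd2, Kg1, axb3.
Count: 16.

16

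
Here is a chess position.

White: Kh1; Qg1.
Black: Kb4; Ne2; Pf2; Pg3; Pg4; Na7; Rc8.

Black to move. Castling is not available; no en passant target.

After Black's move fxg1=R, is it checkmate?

After fxg1=R: white king on h1; in check: yes, from the black rook on g1.
King squares — g1: attacked by Ne2; g2: attacked by Rg1; h2: attacked by Pg3.
White has no legal moves → checkmate.

yes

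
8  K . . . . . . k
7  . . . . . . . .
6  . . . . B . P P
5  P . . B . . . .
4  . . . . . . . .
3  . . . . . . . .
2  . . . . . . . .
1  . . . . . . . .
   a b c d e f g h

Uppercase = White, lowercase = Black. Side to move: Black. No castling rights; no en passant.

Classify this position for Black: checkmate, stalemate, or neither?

Black to move; black king on h8.
In check: no.
King squares — g7: attacked by Ph6; h7: attacked by Pg6; g8: attacked by Be6.
Legal moves for Black: none.
Not in check and no legal moves → stalemate.

stalemate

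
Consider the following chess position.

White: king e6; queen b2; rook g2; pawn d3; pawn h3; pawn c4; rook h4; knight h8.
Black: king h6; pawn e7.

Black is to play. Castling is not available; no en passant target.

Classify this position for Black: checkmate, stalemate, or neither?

Black to move; black king on h6.
In check: yes, from the white rook on h4.
King squares — g5: attacked by Rg2; h5: attacked by Rh4; g6: attacked by Rg2; g7: attacked by Qb2; h7: attacked by Rh4.
Legal moves for Black: none.
In check with no legal moves → checkmate.

checkmate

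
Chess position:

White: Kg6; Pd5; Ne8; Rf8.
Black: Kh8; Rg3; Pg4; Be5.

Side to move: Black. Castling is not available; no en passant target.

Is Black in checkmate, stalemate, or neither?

checkmate

Black to move; black king on h8.
In check: yes, from the white rook on f8.
King squares — g7: attacked by Kg6; h7: attacked by Kg6; g8: attacked by Rf8.
Legal moves for Black: none.
In check with no legal moves → checkmate.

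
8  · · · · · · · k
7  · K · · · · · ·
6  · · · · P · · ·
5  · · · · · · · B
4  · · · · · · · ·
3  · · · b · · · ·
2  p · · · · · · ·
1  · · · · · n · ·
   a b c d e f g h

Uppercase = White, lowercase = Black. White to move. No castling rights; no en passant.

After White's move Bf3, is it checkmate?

no

After Bf3: black king on h8; in check: no.
Black is not in check, so this cannot be checkmate.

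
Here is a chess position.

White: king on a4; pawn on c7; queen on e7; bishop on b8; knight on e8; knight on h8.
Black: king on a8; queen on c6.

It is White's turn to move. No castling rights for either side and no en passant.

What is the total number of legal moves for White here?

4

White to move; king on a4.
In check: yes, from the black queen on c6.
Legal moves: Ka5, Kb4, Kb3, Ka3.
Count: 4.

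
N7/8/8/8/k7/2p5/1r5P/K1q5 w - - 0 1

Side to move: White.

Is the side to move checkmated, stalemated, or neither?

checkmate

White to move; white king on a1.
In check: yes, from the black queen on c1.
King squares — b1: attacked by Qc1; a2: attacked by Rb2; b2: attacked by Qc1.
Legal moves for White: none.
In check with no legal moves → checkmate.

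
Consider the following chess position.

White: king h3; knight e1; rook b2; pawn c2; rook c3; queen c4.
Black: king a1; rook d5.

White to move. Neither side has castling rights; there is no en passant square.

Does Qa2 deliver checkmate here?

yes

After Qa2: black king on a1; in check: yes, from the white queen on a2.
King squares — b1: attacked by Qa2; a2: attacked by Rb2; b2: attacked by Qa2.
Black has no legal moves → checkmate.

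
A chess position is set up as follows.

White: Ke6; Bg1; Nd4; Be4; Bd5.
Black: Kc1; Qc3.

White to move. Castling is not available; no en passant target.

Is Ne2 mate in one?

After Ne2: black king on c1; in check: yes, from the white knight on e2.
Black has 3 legal replies: Kd2, Kb2, Kd1.
In check but a legal move exists → not checkmate.

no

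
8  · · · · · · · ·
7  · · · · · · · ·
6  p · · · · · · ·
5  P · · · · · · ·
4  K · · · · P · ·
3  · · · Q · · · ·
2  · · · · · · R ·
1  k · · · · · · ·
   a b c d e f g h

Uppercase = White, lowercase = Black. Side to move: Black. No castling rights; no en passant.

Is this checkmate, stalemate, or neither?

stalemate

Black to move; black king on a1.
In check: no.
King squares — b1: attacked by Qd3; a2: attacked by Rg2; b2: attacked by Rg2.
Legal moves for Black: none.
Not in check and no legal moves → stalemate.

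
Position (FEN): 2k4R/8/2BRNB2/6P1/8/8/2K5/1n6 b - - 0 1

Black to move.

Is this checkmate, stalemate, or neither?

checkmate

Black to move; black king on c8.
In check: yes, from the white rook on h8.
King squares — b7: attacked by Bc6; c7: attacked by Ne6; d7: attacked by Bc6; b8: attacked by Rh8; d8: attacked by Rd6.
Legal moves for Black: none.
In check with no legal moves → checkmate.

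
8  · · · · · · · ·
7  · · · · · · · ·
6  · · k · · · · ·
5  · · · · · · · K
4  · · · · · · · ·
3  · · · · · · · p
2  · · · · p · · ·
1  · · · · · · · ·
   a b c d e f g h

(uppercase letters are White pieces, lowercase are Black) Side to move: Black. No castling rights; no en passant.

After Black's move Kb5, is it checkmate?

no

After Kb5: white king on h5; in check: no.
White is not in check, so this cannot be checkmate.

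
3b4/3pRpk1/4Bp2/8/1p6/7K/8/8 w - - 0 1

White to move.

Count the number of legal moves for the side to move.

16

White to move; king on h3.
In check: no.
Legal moves: Re8, Rxf7+, Rxd7, Bxf7, Bxd7, Bf5, Bd5, Bg4, Bc4, Bb3, Ba2, Kh4, Kg4, Kg3, Kh2, Kg2.
Count: 16.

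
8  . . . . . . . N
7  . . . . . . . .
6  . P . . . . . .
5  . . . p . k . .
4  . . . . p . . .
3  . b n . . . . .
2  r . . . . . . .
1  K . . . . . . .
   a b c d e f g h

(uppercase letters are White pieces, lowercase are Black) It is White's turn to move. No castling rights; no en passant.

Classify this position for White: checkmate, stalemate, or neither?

White to move; white king on a1.
In check: yes, from the black rook on a2.
King squares — b1: attacked by Nc3; a2: attacked by Bb3; b2: attacked by Ra2.
Legal moves for White: none.
In check with no legal moves → checkmate.

checkmate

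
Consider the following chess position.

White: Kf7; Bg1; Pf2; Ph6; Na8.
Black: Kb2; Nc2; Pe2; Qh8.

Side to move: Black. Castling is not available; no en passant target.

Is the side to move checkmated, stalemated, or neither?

Black to move; black king on b2.
In check: no.
Legal moves for Black include: Qg8+, Qf8+, Qe8+, Qd8, Qc8, Qb8, Qxa8, Qh7+, Qg7+, Qxh6, Qf6+, Qe5, Qd4, Qc3, Nd4, Nb4, Ne3, Na3, ... (list truncated; more exist).
Black has legal moves and is not in check → neither.

neither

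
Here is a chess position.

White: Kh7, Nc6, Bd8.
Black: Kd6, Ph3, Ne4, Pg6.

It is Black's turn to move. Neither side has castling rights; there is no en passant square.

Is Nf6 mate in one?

no

After Nf6: white king on h7; in check: yes, from the black knight on f6.
White has 5 legal replies: Kh8, Kg7, Kh6, Kxg6, Bxf6.
In check but a legal move exists → not checkmate.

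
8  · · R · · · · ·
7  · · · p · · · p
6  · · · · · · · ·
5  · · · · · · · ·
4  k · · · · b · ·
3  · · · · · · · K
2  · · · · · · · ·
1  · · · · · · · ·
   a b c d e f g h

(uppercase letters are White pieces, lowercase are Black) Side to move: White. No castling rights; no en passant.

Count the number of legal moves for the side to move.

17

White to move; king on h3.
In check: no.
Legal moves: Rh8, Rg8, Rf8, Re8, Rd8, Rb8, Ra8+, Rc7, Rc6, Rc5, Rc4+, Rc3, Rc2, Rc1, Kh4, Kg4, Kg2.
Count: 17.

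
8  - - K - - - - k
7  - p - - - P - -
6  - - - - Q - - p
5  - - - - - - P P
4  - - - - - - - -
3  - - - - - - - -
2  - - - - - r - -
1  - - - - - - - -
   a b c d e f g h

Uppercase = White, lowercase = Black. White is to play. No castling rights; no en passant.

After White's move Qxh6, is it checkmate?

yes

After Qxh6: black king on h8; in check: yes, from the white queen on h6.
King squares — g7: attacked by Qh6; h7: attacked by Qh6; g8: attacked by Pf7.
Black has no legal moves → checkmate.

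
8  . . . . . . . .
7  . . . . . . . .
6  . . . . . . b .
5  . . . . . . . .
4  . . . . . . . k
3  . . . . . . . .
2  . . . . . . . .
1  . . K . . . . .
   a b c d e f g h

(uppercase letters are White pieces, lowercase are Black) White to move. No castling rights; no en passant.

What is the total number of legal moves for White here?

3

White to move; king on c1.
In check: no.
Legal moves: Kd2, Kb2, Kd1.
Count: 3.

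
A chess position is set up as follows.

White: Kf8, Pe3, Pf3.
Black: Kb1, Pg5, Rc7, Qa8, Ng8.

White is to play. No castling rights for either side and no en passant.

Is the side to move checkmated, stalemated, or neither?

checkmate

White to move; white king on f8.
In check: yes, from the black queen on a8.
King squares — e7: attacked by Rc7; f7: attacked by Rc7; g7: attacked by Rc7; e8: attacked by Qa8; g8: attacked by Qa8.
Legal moves for White: none.
In check with no legal moves → checkmate.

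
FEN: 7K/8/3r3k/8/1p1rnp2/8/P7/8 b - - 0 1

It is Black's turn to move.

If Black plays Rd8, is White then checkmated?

yes

After Rd8: white king on h8; in check: yes, from the black rook on d8.
King squares — g7: attacked by Kh6; h7: attacked by Kh6; g8: attacked by Rd8.
White has no legal moves → checkmate.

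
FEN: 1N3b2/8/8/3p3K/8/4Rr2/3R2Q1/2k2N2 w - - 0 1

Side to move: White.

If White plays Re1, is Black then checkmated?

yes

After Re1: black king on c1; in check: yes, from the white rook on e1.
King squares — b1: attacked by Re1; d1: attacked by Re1; b2: attacked by Rd2; c2: attacked by Rd2; d2: attacked by Nf1.
Black has no legal moves → checkmate.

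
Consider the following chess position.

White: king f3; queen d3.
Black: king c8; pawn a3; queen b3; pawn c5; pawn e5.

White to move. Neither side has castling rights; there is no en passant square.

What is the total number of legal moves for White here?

10

White to move; king on f3.
In check: no.
Legal moves: Kg4, Ke4, Kg3, Ke3, Kg2, Kf2, Ke2, Qe3, Qc3, Qxb3.
Count: 10.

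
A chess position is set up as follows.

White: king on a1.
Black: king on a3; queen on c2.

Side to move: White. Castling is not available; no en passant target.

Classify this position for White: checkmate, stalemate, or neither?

stalemate

White to move; white king on a1.
In check: no.
King squares — b1: attacked by Qc2; a2: attacked by Qc2; b2: attacked by Qc2.
Legal moves for White: none.
Not in check and no legal moves → stalemate.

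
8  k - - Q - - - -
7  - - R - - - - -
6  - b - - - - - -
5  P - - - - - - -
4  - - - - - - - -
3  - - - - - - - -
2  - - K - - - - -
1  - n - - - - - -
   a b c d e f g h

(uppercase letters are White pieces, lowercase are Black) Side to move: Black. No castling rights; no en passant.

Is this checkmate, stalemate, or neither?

checkmate

Black to move; black king on a8.
In check: yes, from the white queen on d8.
King squares — a7: attacked by Rc7; b7: attacked by Rc7; b8: attacked by Qd8.
Legal moves for Black: none.
In check with no legal moves → checkmate.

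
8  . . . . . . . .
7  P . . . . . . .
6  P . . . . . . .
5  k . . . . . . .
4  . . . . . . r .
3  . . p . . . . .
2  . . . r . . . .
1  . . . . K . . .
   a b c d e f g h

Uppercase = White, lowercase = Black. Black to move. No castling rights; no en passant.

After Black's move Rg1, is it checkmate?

yes

After Rg1: white king on e1; in check: yes, from the black rook on g1.
King squares — d1: attacked by Rg1; f1: attacked by Rg1; d2: attacked by Pc3; e2: attacked by Rd2; f2: attacked by Rd2.
White has no legal moves → checkmate.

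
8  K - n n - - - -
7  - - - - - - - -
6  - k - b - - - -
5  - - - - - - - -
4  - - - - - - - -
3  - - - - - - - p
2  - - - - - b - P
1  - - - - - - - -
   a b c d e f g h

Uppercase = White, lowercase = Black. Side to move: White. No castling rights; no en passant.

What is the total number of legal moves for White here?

0

White to move; king on a8.
In check: no.
Legal moves: none.
Count: 0.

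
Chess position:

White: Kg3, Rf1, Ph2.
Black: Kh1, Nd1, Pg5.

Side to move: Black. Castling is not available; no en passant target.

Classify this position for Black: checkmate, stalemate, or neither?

Black to move; black king on h1.
In check: yes, from the white rook on f1.
King squares — g1: attacked by Rf1; g2: attacked by Kg3; h2: attacked by Kg3.
Legal moves for Black: none.
In check with no legal moves → checkmate.

checkmate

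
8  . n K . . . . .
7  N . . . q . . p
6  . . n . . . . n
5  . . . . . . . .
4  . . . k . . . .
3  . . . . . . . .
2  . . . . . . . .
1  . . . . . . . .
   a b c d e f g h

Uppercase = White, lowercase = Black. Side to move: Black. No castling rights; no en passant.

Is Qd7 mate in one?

After Qd7: white king on c8; in check: yes, from the black queen on d7.
King squares — b7: attacked by Qd7; c7: attacked by Qd7; d7: attacked by Nb8; b8: attacked by Nc6; d8: attacked by Nc6.
White has no legal moves → checkmate.

yes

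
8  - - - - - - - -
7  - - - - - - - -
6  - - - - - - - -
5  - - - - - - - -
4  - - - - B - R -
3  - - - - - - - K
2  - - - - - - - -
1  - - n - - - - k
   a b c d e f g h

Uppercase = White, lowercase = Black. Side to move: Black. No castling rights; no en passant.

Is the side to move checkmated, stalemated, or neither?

checkmate

Black to move; black king on h1.
In check: yes, from the white bishop on e4.
King squares — g1: attacked by Rg4; g2: attacked by Kh3; h2: attacked by Kh3.
Legal moves for Black: none.
In check with no legal moves → checkmate.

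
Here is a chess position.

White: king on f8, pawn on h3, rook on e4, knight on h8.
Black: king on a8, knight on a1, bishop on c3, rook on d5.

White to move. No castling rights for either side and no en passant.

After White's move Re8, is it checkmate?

After Re8: black king on a8; in check: yes, from the white rook on e8.
Black has 3 legal replies: Kb7, Ka7, Rd8.
In check but a legal move exists → not checkmate.

no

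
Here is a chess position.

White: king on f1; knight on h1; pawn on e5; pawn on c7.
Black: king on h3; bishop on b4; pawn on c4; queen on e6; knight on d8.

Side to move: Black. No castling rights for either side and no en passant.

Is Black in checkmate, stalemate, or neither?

Black to move; black king on h3.
In check: no.
Legal moves for Black include: Nf7, Nb7, Nc6, Qg8, Qe8, Qc8, Qf7+, Qe7, Qd7, Qh6, Qg6, Qf6+, Qd6, Qc6, Qb6, Qa6, Qf5+, Qxe5, ... (list truncated; more exist).
Black has legal moves and is not in check → neither.

neither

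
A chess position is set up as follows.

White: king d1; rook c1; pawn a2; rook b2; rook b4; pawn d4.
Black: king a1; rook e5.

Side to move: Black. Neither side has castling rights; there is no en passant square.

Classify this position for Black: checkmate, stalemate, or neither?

checkmate

Black to move; black king on a1.
In check: yes, from the white rook on c1.
King squares — b1: attacked by Rc1; a2: attacked by Rb2; b2: attacked by Rb4.
Legal moves for Black: none.
In check with no legal moves → checkmate.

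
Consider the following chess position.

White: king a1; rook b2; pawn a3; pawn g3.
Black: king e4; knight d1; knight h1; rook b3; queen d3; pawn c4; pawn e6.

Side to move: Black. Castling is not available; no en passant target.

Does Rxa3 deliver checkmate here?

no

After Rxa3: white king on a1; in check: yes, from the black rook on a3.
White has 1 legal reply: Ra2.
In check but a legal move exists → not checkmate.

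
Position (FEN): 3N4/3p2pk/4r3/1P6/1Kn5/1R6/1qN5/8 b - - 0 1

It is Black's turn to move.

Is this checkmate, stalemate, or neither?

neither

Black to move; black king on h7.
In check: no.
Legal moves for Black include: Kh8, Kg8, Kh6, Kg6, Re8, Re7, Rh6, Rg6, Rf6, Rd6, Rc6, Rb6, Ra6, Re5, Re4, Re3, Re2, Re1, ... (list truncated; more exist).
Black has legal moves and is not in check → neither.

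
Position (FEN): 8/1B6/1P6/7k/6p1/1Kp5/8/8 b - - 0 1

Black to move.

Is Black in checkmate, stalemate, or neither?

neither

Black to move; black king on h5.
In check: no.
Legal moves for Black: Kh6, Kg6, Kg5, Kh4, g3, c2.
Black has 6 legal moves and is not in check → neither.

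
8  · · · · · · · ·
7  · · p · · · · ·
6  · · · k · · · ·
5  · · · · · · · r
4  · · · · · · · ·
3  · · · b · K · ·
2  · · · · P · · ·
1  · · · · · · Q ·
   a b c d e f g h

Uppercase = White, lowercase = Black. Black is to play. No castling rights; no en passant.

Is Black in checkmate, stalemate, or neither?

neither

Black to move; black king on d6.
In check: no.
Legal moves for Black include: Ke7, Kd7, Ke6, Kc6, Ke5, Kd5, Rh8, Rh7, Rh6, Rg5, Rf5+, Re5, Rd5, Rc5, Rb5, Ra5, Rh4, Rh3+, ... (list truncated; more exist).
Black has legal moves and is not in check → neither.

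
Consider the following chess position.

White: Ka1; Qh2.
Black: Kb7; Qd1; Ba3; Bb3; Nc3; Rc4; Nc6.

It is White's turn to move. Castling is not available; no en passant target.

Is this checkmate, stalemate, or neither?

White to move; white king on a1.
In check: yes, from the black queen on d1.
King squares — b1: attacked by Qd1; a2: attacked by Bb3; b2: attacked by Ba3.
Legal moves for White: none.
In check with no legal moves → checkmate.

checkmate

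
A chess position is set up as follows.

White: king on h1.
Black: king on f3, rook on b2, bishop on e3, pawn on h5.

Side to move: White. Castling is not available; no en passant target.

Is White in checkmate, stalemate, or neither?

stalemate

White to move; white king on h1.
In check: no.
King squares — g1: attacked by Be3; g2: attacked by Rb2; h2: attacked by Rb2.
Legal moves for White: none.
Not in check and no legal moves → stalemate.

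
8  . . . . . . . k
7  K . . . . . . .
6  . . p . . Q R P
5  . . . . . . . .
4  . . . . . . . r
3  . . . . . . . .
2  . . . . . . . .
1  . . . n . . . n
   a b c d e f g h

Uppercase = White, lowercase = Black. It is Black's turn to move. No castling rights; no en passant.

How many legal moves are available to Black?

1

Black to move; king on h8.
In check: yes, from the white queen on f6.
Legal moves: Kh7.
Count: 1.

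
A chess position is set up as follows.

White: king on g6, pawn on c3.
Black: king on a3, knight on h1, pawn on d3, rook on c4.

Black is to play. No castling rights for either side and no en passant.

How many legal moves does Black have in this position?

Black to move; king on a3.
In check: no.
Legal moves: Rc8, Rc7, Rc6+, Rc5, Rh4, Rg4+, Rf4, Re4, Rd4, Rb4, Ra4, Rxc3, Ka4, Kb3, Kb2, Ka2, Ng3, Nf2, d2.
Count: 19.

19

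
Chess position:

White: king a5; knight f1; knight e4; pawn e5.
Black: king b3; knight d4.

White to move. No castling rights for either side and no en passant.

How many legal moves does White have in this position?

15

White to move; king on a5.
In check: no.
Legal moves: Kb6, Ka6, Nf6, Nd6, Ng5, Nc5+, Neg3, Nc3, Nf2, Ned2+, Nfg3, Ne3, Nh2, Nfd2+, e6.
Count: 15.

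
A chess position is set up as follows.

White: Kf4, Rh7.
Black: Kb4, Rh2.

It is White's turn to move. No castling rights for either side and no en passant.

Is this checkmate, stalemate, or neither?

White to move; white king on f4.
In check: no.
Legal moves for White include: Rh8, Rg7, Rf7, Re7, Rd7, Rc7, Rb7+, Ra7, Rh6, Rh5, Rh4, Rh3, Rxh2, Kg5, Kf5, Ke5, Kg4, Ke4, ... (list truncated; more exist).
White has legal moves and is not in check → neither.

neither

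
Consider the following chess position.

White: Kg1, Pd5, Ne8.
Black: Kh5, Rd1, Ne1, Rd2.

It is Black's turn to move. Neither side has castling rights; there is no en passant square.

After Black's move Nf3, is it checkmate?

yes

After Nf3: white king on g1; in check: yes, from the black rook on d1 and the black knight on f3.
King squares — f1: attacked by Rd1; h1: attacked by Rd1; f2: attacked by Rd2; g2: attacked by Rd2; h2: attacked by Rd2.
White has no legal moves → checkmate.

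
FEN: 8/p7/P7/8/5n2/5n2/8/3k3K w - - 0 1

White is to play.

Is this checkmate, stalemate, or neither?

White to move; white king on h1.
In check: no.
King squares — g1: attacked by Nf3; g2: attacked by Nf4; h2: attacked by Nf3.
Legal moves for White: none.
Not in check and no legal moves → stalemate.

stalemate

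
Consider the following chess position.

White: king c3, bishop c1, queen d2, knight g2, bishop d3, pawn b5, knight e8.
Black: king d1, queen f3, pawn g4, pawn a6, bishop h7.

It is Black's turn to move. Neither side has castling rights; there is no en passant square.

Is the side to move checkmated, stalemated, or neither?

Black to move; black king on d1.
In check: yes, from the white queen on d2.
King squares — c1: attacked by Qd2; e1: attacked by Qd2; c2: attacked by Qd2; d2: attacked by Bc1; e2: attacked by Qd2.
Legal moves for Black: none.
In check with no legal moves → checkmate.

checkmate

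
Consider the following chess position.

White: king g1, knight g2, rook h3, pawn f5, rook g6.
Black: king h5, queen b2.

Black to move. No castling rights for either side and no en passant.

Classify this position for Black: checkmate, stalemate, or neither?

checkmate

Black to move; black king on h5.
In check: yes, from the white rook on h3.
King squares — g4: attacked by Rg6; h4: attacked by Ng2; g5: attacked by Rg6; g6: attacked by Pf5; h6: attacked by Rh3.
Legal moves for Black: none.
In check with no legal moves → checkmate.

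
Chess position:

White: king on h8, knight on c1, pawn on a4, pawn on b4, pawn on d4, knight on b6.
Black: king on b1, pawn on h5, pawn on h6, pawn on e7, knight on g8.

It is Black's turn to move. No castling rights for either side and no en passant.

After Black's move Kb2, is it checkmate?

no

After Kb2: white king on h8; in check: no.
White is not in check, so this cannot be checkmate.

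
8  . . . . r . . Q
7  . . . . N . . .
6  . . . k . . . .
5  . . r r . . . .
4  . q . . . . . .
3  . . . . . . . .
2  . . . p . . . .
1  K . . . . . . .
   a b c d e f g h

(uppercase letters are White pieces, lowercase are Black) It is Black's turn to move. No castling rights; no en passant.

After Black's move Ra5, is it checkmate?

After Ra5: white king on a1; in check: yes, from the black rook on a5.
King squares — b1: attacked by Qb4; a2: attacked by Ra5; b2: attacked by Qb4.
White has no legal moves → checkmate.

yes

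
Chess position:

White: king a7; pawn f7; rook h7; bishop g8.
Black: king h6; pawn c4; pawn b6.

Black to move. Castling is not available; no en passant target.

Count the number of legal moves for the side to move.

Black to move; king on h6.
In check: yes, from the white rook on h7.
Legal moves: Kg6, Kg5.
Count: 2.

2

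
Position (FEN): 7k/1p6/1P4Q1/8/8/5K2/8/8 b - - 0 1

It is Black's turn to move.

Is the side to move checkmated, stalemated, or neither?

stalemate

Black to move; black king on h8.
In check: no.
King squares — g7: attacked by Qg6; h7: attacked by Qg6; g8: attacked by Qg6.
Legal moves for Black: none.
Not in check and no legal moves → stalemate.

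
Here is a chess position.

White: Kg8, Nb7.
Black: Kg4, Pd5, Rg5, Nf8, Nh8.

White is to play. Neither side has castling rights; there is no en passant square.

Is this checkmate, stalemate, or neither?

White to move; white king on g8.
In check: yes, from the black rook on g5.
Legal moves for White: Kxh8, Kxf8.
White is in check but has 2 legal moves → neither.

neither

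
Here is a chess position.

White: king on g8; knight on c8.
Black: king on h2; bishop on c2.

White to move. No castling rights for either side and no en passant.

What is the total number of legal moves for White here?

White to move; king on g8.
In check: no.
Legal moves: Kh8, Kf8, Kg7, Kf7, Ne7, Na7, Nd6, Nb6.
Count: 8.

8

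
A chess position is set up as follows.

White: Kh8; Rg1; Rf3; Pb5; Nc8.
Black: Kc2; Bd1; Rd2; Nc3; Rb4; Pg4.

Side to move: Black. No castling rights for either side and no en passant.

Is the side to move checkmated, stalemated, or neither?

neither

Black to move; black king on c2.
In check: no.
Legal moves for Black include: Rxb5, Rf4, Re4, Rbd4, Rc4, Ra4, Rb3, Rb2, Rb1, Nd5, Nxb5, Ne4, Na4, Ne2, Na2, Nb1, Rd8+, Rd7, ... (list truncated; more exist).
Black has legal moves and is not in check → neither.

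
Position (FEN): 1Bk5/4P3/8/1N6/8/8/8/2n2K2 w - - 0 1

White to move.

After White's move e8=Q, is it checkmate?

no

After e8=Q: black king on c8; in check: yes, from the white queen on e8.
Black has 1 legal reply: Kb7.
In check but a legal move exists → not checkmate.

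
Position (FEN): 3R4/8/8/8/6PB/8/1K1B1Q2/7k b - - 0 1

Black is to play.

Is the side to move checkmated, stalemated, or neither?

Black to move; black king on h1.
In check: no.
King squares — g1: attacked by Qf2; g2: attacked by Qf2; h2: attacked by Qf2.
Legal moves for Black: none.
Not in check and no legal moves → stalemate.

stalemate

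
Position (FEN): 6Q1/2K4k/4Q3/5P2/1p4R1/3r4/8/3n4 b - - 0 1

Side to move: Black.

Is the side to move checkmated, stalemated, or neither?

Black to move; black king on h7.
In check: yes, from the white queen on g8.
King squares — g6: attacked by Rg4; h6: attacked by Qe6; g7: attacked by Rg4; g8: attacked by Rg4; h8: attacked by Qg8.
Legal moves for Black: none.
In check with no legal moves → checkmate.

checkmate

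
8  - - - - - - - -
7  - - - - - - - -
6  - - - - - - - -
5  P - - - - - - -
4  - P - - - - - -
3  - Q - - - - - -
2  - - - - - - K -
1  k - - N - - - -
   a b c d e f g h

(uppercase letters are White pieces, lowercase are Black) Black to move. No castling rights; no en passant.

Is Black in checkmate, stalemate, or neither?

Black to move; black king on a1.
In check: no.
King squares — b1: attacked by Qb3; a2: attacked by Qb3; b2: attacked by Nd1.
Legal moves for Black: none.
Not in check and no legal moves → stalemate.

stalemate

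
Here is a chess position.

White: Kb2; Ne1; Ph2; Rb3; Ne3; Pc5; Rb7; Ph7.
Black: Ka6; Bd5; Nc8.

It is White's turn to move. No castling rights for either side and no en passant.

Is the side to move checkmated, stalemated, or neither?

White to move; white king on b2.
In check: no.
Legal moves for White include: Rb8, Rg7, Rf7, Re7, Rd7, Rc7, Ra7+, R7b6+, R7b5, R7b4, Nf5, Nxd5, Ng4, Nc4, N3g2, N3c2, Nf1, Nd1, ... (list truncated; more exist).
White has legal moves and is not in check → neither.

neither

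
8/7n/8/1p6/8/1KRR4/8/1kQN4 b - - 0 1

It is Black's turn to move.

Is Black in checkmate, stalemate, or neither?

Black to move; black king on b1.
In check: yes, from the white queen on c1.
King squares — a1: attacked by Qc1; c1: attacked by Rc3; a2: attacked by Kb3; b2: attacked by Qc1; c2: attacked by Qc1.
Legal moves for Black: none.
In check with no legal moves → checkmate.

checkmate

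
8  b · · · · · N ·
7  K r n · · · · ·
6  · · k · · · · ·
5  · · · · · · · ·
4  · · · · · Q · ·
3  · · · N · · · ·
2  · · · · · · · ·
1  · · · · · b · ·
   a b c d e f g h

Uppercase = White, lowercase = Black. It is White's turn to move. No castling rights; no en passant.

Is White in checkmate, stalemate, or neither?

checkmate

White to move; white king on a7.
In check: yes, from the black rook on b7.
King squares — a6: attacked by Nc7; b6: attacked by Kc6; b7: attacked by Kc6; a8: attacked by Nc7; b8: attacked by Rb7.
Legal moves for White: none.
In check with no legal moves → checkmate.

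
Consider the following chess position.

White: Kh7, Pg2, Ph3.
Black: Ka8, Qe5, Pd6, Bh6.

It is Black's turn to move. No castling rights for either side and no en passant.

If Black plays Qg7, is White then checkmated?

yes

After Qg7: white king on h7; in check: yes, from the black queen on g7.
King squares — g6: attacked by Qg7; h6: attacked by Qg7; g7: attacked by Bh6; g8: attacked by Qg7; h8: attacked by Qg7.
White has no legal moves → checkmate.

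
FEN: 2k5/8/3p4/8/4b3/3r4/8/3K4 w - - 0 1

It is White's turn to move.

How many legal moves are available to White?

4

White to move; king on d1.
In check: yes, from the black rook on d3.
Legal moves: Ke2, Kc2, Ke1, Kc1.
Count: 4.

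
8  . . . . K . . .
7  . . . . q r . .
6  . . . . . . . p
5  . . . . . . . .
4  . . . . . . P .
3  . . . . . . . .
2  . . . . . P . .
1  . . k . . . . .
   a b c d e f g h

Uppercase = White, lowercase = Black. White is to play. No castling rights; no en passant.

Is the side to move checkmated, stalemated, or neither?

checkmate

White to move; white king on e8.
In check: yes, from the black queen on e7.
King squares — d7: attacked by Qe7; e7: attacked by Rf7; f7: attacked by Qe7; d8: attacked by Qe7; f8: attacked by Qe7.
Legal moves for White: none.
In check with no legal moves → checkmate.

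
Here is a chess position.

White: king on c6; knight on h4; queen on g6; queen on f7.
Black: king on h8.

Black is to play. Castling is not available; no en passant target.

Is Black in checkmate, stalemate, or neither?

Black to move; black king on h8.
In check: no.
King squares — g7: attacked by Qg6; h7: attacked by Qg6; g8: attacked by Qg6.
Legal moves for Black: none.
Not in check and no legal moves → stalemate.

stalemate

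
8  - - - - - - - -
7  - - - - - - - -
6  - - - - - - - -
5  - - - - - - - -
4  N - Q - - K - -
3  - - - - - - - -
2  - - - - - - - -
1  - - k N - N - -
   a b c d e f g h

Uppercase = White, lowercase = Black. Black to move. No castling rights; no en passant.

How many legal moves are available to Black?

2

Black to move; king on c1.
In check: yes, from the white queen on c4.
Legal moves: Kxd1, Kb1.
Count: 2.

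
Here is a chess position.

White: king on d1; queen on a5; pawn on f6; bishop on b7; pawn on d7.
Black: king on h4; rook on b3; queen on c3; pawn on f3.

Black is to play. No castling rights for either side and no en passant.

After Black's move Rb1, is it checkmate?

yes

After Rb1: white king on d1; in check: yes, from the black rook on b1.
King squares — c1: attacked by Rb1; e1: attacked by Rb1; c2: attacked by Qc3; d2: attacked by Qc3; e2: attacked by Pf3.
White has no legal moves → checkmate.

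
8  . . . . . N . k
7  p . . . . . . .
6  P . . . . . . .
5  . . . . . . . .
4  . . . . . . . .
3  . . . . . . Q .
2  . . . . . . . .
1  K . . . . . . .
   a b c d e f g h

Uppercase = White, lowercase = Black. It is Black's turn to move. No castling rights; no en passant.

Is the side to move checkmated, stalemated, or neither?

stalemate

Black to move; black king on h8.
In check: no.
King squares — g7: attacked by Qg3; h7: attacked by Nf8; g8: attacked by Qg3.
Legal moves for Black: none.
Not in check and no legal moves → stalemate.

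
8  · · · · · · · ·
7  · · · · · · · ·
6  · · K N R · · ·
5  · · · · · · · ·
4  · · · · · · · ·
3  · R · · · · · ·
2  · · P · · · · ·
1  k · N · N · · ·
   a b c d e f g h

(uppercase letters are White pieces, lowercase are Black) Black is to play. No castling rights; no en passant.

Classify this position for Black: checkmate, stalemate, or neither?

stalemate

Black to move; black king on a1.
In check: no.
King squares — b1: attacked by Rb3; a2: attacked by Nc1; b2: attacked by Rb3.
Legal moves for Black: none.
Not in check and no legal moves → stalemate.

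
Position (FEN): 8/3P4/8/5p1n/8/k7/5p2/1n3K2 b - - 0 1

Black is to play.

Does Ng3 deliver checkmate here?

no

After Ng3: white king on f1; in check: yes, from the black knight on g3.
White has 2 legal replies: Kg2, Kxf2.
In check but a legal move exists → not checkmate.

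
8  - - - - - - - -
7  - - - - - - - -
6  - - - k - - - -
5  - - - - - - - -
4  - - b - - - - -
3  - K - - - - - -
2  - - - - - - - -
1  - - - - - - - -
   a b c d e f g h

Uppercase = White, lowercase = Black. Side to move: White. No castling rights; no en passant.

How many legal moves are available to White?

White to move; king on b3.
In check: yes, from the black bishop on c4.
Legal moves: Kxc4, Kb4, Ka4, Kc3, Ka3, Kc2, Kb2.
Count: 7.

7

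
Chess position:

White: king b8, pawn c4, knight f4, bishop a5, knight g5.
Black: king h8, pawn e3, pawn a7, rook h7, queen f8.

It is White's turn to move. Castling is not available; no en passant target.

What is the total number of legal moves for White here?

1

White to move; king on b8.
In check: yes, from the black queen on f8.
Legal moves: Bd8.
Count: 1.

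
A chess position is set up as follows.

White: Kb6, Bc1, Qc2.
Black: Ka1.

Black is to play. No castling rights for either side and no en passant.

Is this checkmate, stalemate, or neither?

Black to move; black king on a1.
In check: no.
King squares — b1: attacked by Qc2; a2: attacked by Qc2; b2: attacked by Bc1.
Legal moves for Black: none.
Not in check and no legal moves → stalemate.

stalemate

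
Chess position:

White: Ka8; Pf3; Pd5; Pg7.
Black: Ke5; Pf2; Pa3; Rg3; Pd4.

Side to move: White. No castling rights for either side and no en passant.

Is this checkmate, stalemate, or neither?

White to move; white king on a8.
In check: no.
Legal moves for White: Kb8, Kb7, Ka7, g8=Q, g8=R, g8=B, g8=N, d6, f4+.
White has 9 legal moves and is not in check → neither.

neither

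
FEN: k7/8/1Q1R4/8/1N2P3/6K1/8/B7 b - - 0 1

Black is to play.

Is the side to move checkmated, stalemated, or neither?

stalemate

Black to move; black king on a8.
In check: no.
King squares — a7: attacked by Qb6; b7: attacked by Qb6; b8: attacked by Qb6.
Legal moves for Black: none.
Not in check and no legal moves → stalemate.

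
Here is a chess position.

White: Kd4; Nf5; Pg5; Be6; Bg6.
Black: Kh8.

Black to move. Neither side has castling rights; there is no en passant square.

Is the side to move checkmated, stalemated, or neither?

Black to move; black king on h8.
In check: no.
King squares — g7: attacked by Nf5; h7: attacked by Bg6; g8: attacked by Be6.
Legal moves for Black: none.
Not in check and no legal moves → stalemate.

stalemate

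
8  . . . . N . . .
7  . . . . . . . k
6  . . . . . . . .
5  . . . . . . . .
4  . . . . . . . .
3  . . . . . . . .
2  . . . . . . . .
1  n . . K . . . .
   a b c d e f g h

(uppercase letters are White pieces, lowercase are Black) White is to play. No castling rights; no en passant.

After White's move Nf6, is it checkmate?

no

After Nf6: black king on h7; in check: yes, from the white knight on f6.
Black has 4 legal replies: Kh8, Kg7, Kh6, Kg6.
In check but a legal move exists → not checkmate.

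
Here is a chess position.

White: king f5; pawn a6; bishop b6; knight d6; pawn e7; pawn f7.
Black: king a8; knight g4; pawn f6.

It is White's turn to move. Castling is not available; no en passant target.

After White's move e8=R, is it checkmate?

After e8=R: black king on a8; in check: yes, from the white rook on e8.
King squares — a7: attacked by Bb6; b7: attacked by Pa6; b8: attacked by Re8.
Black has no legal moves → checkmate.

yes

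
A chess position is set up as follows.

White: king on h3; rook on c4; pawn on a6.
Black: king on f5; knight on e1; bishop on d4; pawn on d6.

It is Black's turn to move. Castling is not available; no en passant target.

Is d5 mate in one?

no

After d5: white king on h3; in check: no.
White is not in check, so this cannot be checkmate.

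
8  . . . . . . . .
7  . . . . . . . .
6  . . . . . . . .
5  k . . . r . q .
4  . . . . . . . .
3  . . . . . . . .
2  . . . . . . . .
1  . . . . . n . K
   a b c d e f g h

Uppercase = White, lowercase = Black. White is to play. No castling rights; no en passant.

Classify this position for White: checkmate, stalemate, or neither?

stalemate

White to move; white king on h1.
In check: no.
King squares — g1: attacked by Qg5; g2: attacked by Qg5; h2: attacked by Nf1.
Legal moves for White: none.
Not in check and no legal moves → stalemate.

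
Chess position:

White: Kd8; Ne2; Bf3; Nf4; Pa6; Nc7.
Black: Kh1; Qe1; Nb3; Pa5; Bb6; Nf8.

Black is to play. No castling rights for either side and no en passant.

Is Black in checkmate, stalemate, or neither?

Black to move; black king on h1.
In check: yes, from the white bishop on f3.
Legal moves for Black: Kh2.
Black is in check but has 1 legal move → neither.

neither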